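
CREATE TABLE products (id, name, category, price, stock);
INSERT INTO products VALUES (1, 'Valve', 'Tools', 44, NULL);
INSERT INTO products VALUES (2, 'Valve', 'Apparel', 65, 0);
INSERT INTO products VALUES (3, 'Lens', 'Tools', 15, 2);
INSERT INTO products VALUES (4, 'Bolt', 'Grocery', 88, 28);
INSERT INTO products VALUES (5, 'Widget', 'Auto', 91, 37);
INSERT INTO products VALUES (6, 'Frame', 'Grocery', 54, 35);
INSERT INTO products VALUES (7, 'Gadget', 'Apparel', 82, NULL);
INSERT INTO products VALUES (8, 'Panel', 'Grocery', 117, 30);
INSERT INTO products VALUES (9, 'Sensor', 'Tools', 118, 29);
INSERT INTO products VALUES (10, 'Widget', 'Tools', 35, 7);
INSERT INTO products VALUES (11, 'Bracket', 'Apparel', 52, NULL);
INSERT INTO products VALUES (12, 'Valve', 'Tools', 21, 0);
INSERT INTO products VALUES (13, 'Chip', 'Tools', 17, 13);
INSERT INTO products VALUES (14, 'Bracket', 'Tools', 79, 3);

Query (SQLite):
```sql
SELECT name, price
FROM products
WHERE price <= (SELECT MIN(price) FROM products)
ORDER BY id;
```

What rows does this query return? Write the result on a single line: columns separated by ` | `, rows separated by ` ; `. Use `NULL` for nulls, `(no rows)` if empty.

Scalar subquery: MIN(price) over all products rows = 15.
Keep rows where price <= that value.

Lens | 15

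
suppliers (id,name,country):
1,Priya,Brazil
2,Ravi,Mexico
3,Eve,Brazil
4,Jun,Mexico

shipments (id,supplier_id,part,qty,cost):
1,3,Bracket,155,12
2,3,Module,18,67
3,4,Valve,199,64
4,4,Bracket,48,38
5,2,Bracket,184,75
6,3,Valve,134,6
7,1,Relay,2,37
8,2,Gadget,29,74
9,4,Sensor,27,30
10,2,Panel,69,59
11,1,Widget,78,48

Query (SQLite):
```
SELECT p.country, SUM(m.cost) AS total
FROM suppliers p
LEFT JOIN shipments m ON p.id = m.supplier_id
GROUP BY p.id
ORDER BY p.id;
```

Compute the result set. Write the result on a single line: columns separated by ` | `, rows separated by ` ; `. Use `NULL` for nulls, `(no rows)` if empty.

Brazil | 85 ; Mexico | 208 ; Brazil | 85 ; Mexico | 132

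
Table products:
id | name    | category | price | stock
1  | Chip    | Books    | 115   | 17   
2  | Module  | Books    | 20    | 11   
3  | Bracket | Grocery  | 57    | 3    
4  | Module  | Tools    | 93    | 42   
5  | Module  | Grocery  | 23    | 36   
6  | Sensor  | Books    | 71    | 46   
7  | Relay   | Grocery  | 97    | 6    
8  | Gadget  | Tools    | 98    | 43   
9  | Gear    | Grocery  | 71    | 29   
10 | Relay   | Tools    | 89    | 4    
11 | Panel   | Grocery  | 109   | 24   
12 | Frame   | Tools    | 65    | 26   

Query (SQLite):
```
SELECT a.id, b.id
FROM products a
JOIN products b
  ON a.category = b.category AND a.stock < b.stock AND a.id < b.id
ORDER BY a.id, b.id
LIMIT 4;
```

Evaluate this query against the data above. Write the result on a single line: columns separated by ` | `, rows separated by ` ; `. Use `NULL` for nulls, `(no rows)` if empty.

1 | 6 ; 2 | 6 ; 3 | 5 ; 3 | 7

Pairs (a,b) with same category, a.stock < b.stock, a.id < b.id.
category groups: Books:{1,2,6} Grocery:{3,5,7,9,11} Tools:{4,8,10,12}
Ordered by (a.id, b.id); first 4.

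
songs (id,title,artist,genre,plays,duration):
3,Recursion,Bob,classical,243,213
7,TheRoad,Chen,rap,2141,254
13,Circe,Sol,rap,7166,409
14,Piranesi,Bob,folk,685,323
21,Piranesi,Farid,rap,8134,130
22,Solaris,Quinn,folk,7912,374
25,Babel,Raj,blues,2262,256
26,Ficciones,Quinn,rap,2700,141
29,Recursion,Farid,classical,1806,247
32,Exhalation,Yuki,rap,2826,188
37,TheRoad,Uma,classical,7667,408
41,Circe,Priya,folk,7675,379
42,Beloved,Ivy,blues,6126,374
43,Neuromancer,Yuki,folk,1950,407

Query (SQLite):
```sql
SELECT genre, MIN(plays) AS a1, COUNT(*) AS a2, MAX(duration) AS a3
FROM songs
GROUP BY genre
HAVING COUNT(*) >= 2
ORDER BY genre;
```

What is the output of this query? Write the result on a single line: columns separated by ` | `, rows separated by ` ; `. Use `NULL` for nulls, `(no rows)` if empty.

Group songs by genre.
Per group compute: MIN(plays), COUNT(*), MAX(duration).
HAVING: drop groups with fewer than 2 rows.
  blues: ids {25, 42} → MIN(plays)=2262, COUNT(*)=2, MAX(duration)=374
  classical: ids {3, 29, 37} → MIN(plays)=243, COUNT(*)=3, MAX(duration)=408
  folk: ids {14, 22, 41, 43} → MIN(plays)=685, COUNT(*)=4, MAX(duration)=407
  rap: ids {7, 13, 21, 26, 32} → MIN(plays)=2141, COUNT(*)=5, MAX(duration)=409

blues | 2262 | 2 | 374 ; classical | 243 | 3 | 408 ; folk | 685 | 4 | 407 ; rap | 2141 | 5 | 409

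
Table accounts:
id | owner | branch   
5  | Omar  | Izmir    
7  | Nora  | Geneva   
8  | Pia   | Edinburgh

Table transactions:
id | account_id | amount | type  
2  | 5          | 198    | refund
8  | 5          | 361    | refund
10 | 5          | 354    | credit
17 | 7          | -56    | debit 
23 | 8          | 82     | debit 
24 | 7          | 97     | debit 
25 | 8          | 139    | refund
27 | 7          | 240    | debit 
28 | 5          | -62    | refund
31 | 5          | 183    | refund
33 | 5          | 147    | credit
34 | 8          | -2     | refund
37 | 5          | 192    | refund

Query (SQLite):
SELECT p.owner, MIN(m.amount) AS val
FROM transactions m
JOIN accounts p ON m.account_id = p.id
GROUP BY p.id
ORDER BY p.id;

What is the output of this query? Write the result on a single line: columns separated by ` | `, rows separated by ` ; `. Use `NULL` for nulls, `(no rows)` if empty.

Join each transactions row to its accounts via account_id.
Group joined rows by accounts.id; compute MIN(m.amount) per group.
  5: ids {2, 8, 10, 28, 31, 33, 37} → MIN(m.amount)=-62
  7: ids {17, 24, 27} → MIN(m.amount)=-56
  8: ids {23, 25, 34} → MIN(m.amount)=-2

Omar | -62 ; Nora | -56 ; Pia | -2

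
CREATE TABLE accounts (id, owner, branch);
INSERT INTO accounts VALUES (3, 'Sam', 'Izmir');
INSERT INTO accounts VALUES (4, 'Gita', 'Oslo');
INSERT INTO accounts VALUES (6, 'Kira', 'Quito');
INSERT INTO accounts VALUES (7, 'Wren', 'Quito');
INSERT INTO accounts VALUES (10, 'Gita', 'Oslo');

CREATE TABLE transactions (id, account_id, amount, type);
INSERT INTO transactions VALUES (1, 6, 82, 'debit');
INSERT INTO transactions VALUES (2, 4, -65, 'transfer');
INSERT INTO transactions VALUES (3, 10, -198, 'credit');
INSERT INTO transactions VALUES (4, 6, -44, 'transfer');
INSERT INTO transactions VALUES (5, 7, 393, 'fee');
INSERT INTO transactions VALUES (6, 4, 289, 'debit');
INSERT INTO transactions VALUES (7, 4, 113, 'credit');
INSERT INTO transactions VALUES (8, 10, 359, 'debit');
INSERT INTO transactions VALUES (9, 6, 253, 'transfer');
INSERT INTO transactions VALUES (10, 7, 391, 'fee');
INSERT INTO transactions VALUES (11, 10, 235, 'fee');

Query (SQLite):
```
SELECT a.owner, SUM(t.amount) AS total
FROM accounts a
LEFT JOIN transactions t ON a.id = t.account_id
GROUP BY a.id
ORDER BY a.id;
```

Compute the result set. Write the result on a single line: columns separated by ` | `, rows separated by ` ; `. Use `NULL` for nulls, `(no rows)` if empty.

LEFT JOIN keeps every accounts row; unmatched ones get NULL for transactions columns.
Group by accounts.id and compute SUM(t.amount). SUM over an all-NULL group is NULL.
  3: ids {—} → SUM(t.amount)=NULL
  4: ids {2, 6, 7} → SUM(t.amount)=337
  6: ids {1, 4, 9} → SUM(t.amount)=291
  7: ids {5, 10} → SUM(t.amount)=784
  10: ids {3, 8, 11} → SUM(t.amount)=396

Sam | NULL ; Gita | 337 ; Kira | 291 ; Wren | 784 ; Gita | 396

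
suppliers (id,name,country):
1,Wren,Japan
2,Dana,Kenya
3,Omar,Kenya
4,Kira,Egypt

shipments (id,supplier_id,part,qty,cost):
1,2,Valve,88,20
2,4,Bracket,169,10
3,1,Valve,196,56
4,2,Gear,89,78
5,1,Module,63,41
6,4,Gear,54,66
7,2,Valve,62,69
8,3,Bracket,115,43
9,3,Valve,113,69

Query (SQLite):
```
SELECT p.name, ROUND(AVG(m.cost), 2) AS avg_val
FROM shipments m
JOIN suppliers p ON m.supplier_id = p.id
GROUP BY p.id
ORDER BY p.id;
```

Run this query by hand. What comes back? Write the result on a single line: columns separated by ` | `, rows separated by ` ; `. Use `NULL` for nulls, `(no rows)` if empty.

Join each shipments row to its suppliers via supplier_id.
Group joined rows by suppliers.id; compute ROUND(AVG(m.cost), 2) per group.
  1: ids {3, 5} → ROUND(AVG(m.cost), 2)=48.5
  2: ids {1, 4, 7} → ROUND(AVG(m.cost), 2)=55.67
  3: ids {8, 9} → ROUND(AVG(m.cost), 2)=56
  4: ids {2, 6} → ROUND(AVG(m.cost), 2)=38

Wren | 48.5 ; Dana | 55.67 ; Omar | 56 ; Kira | 38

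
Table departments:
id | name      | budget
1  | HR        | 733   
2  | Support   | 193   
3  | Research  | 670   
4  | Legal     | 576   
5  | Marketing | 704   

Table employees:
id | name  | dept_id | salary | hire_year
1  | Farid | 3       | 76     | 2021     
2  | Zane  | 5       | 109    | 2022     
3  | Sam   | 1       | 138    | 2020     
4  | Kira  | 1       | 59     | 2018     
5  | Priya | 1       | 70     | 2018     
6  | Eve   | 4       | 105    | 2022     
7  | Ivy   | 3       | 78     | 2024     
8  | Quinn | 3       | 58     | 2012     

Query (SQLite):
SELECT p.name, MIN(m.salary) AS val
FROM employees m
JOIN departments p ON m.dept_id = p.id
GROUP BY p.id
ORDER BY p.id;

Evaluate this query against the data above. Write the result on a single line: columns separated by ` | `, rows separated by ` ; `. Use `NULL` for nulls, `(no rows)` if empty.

Join each employees row to its departments via dept_id.
Group joined rows by departments.id; compute MIN(m.salary) per group.
  1: ids {3, 4, 5} → MIN(m.salary)=59
  3: ids {1, 7, 8} → MIN(m.salary)=58
  4: ids {6} → MIN(m.salary)=105
  5: ids {2} → MIN(m.salary)=109

HR | 59 ; Research | 58 ; Legal | 105 ; Marketing | 109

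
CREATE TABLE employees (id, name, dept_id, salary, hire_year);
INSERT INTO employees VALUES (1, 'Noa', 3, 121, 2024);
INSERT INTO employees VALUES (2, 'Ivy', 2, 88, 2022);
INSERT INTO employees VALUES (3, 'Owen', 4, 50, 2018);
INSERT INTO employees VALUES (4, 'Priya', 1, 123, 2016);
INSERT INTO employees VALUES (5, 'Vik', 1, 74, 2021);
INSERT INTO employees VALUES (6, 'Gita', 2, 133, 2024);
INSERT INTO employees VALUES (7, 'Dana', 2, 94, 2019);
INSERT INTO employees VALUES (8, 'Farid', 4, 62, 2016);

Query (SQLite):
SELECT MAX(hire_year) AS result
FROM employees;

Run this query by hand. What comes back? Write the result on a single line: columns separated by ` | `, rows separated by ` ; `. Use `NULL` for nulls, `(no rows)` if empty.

2024

All hire_year values: [2024, 2022, 2018, 2016, 2021, 2024, 2019, 2016].
MAX of non-NULL values = 2024.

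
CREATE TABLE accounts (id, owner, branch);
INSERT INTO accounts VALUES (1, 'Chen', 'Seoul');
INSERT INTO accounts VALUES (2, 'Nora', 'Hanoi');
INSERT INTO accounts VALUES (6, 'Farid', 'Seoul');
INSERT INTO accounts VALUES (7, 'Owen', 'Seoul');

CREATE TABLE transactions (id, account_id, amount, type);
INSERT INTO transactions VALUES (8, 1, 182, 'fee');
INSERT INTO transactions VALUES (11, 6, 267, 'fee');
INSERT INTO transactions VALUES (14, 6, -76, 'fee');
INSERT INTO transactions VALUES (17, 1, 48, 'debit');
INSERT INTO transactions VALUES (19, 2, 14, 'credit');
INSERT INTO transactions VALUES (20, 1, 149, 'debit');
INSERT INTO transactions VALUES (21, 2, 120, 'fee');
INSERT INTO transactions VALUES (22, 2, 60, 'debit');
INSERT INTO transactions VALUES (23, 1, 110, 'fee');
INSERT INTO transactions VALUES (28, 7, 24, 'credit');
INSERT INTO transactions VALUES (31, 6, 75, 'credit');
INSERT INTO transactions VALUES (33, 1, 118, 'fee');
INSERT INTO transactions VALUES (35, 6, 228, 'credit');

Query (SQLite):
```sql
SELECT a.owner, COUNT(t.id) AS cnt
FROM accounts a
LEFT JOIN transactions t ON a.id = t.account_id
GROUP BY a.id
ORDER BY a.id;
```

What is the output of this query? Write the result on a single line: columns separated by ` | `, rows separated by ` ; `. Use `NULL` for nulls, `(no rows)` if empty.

Chen | 5 ; Nora | 3 ; Farid | 4 ; Owen | 1

LEFT JOIN keeps every accounts row; unmatched ones get NULL for transactions columns.
Group by accounts.id and compute COUNT(t.id). COUNT(col) of an all-NULL group is 0.
  1: ids {8, 17, 20, 23, 33} → COUNT(t.id)=5
  2: ids {19, 21, 22} → COUNT(t.id)=3
  6: ids {11, 14, 31, 35} → COUNT(t.id)=4
  7: ids {28} → COUNT(t.id)=1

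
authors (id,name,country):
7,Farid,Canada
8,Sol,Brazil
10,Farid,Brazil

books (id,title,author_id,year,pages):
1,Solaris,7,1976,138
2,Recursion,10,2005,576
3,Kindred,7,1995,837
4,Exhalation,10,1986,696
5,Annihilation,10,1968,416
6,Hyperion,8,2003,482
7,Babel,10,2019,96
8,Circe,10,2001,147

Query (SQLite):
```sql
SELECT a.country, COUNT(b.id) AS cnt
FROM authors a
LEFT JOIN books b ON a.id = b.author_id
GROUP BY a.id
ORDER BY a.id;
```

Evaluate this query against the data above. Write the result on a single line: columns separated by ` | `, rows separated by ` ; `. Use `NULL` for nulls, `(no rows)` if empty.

Canada | 2 ; Brazil | 1 ; Brazil | 5

LEFT JOIN keeps every authors row; unmatched ones get NULL for books columns.
Group by authors.id and compute COUNT(b.id). COUNT(col) of an all-NULL group is 0.
  7: ids {1, 3} → COUNT(b.id)=2
  8: ids {6} → COUNT(b.id)=1
  10: ids {2, 4, 5, 7, 8} → COUNT(b.id)=5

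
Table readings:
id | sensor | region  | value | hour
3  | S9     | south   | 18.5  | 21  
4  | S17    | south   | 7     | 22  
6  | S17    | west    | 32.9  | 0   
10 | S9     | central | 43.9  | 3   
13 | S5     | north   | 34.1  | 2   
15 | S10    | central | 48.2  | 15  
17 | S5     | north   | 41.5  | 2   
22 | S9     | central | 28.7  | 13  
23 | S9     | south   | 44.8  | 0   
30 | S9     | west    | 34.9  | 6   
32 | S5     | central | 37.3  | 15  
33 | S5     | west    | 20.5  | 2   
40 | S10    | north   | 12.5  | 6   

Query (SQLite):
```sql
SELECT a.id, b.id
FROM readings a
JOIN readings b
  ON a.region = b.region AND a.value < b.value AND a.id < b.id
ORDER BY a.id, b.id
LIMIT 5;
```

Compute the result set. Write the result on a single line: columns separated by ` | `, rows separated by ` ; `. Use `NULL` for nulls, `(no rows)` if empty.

3 | 23 ; 4 | 23 ; 6 | 30 ; 10 | 15 ; 13 | 17

Pairs (a,b) with same region, a.value < b.value, a.id < b.id.
region groups: central:{10,15,22,32} north:{13,17,40} south:{3,4,23} west:{6,30,33}
Ordered by (a.id, b.id); first 5.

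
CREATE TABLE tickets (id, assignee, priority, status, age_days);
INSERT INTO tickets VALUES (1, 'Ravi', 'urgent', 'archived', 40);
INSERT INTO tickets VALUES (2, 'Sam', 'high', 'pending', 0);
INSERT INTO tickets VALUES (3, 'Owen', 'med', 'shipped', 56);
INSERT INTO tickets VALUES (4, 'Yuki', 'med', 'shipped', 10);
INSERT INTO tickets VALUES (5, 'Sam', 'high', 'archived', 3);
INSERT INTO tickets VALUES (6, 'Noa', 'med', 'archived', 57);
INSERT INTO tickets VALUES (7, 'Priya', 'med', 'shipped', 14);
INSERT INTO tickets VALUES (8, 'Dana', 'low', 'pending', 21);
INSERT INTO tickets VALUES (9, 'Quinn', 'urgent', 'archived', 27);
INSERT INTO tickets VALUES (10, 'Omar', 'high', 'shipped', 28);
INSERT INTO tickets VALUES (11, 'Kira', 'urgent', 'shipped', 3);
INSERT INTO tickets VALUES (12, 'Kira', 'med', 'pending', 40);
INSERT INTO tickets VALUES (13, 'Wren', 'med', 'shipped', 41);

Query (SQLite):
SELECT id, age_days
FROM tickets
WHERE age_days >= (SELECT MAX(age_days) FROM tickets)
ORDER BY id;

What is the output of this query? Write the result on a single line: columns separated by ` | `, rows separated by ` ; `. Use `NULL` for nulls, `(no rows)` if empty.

6 | 57

Scalar subquery: MAX(age_days) over all tickets rows = 57.
Keep rows where age_days >= that value.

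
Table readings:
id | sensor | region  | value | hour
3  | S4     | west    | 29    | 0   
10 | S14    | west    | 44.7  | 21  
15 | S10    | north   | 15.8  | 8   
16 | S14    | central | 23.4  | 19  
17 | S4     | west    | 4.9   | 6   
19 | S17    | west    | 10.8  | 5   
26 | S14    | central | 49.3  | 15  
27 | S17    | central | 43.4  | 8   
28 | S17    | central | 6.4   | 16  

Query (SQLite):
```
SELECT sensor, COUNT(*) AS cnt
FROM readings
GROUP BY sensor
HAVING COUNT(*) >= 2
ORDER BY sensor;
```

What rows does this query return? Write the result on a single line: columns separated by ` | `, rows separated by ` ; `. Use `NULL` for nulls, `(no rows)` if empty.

Partition readings by sensor; compute COUNT(*) within each group.
HAVING: keep groups with count ≥ 2.
  S10: ids {15} → COUNT(*)=1
  S14: ids {10, 16, 26} → COUNT(*)=3
  S17: ids {19, 27, 28} → COUNT(*)=3
  S4: ids {3, 17} → COUNT(*)=2

S14 | 3 ; S17 | 3 ; S4 | 2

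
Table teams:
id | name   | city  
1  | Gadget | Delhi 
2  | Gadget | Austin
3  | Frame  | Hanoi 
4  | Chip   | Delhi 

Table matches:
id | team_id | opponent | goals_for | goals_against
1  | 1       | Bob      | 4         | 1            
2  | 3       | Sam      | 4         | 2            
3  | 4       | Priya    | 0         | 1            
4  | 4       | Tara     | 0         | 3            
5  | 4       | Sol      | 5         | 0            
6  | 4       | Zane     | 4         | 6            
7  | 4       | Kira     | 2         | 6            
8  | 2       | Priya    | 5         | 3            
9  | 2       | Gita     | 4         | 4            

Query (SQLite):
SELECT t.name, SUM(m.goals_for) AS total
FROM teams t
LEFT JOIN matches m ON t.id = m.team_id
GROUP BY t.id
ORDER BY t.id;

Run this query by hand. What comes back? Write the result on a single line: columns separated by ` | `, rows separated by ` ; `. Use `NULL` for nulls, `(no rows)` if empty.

Gadget | 4 ; Gadget | 9 ; Frame | 4 ; Chip | 11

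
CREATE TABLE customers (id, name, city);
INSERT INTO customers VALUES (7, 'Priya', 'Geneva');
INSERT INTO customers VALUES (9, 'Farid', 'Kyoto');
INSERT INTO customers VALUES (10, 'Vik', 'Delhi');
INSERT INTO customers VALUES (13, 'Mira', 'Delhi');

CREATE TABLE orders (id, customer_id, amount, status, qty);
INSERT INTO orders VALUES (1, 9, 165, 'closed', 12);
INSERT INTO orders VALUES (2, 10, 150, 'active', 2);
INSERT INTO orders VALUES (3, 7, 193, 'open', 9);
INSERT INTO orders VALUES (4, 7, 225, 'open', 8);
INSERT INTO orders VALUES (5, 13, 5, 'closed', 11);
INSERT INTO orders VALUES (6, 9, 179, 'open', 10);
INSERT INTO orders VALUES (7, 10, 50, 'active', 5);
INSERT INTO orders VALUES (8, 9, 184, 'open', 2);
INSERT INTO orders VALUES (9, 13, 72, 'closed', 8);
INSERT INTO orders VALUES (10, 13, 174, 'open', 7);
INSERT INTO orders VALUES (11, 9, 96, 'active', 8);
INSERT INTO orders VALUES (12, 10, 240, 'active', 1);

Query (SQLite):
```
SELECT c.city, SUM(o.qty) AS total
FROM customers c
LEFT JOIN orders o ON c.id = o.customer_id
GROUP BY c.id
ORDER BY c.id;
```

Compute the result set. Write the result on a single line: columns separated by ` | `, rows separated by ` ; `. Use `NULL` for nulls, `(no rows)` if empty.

LEFT JOIN keeps every customers row; unmatched ones get NULL for orders columns.
Group by customers.id and compute SUM(o.qty). SUM over an all-NULL group is NULL.
  7: ids {3, 4} → SUM(o.qty)=17
  9: ids {1, 6, 8, 11} → SUM(o.qty)=32
  10: ids {2, 7, 12} → SUM(o.qty)=8
  13: ids {5, 9, 10} → SUM(o.qty)=26

Geneva | 17 ; Kyoto | 32 ; Delhi | 8 ; Delhi | 26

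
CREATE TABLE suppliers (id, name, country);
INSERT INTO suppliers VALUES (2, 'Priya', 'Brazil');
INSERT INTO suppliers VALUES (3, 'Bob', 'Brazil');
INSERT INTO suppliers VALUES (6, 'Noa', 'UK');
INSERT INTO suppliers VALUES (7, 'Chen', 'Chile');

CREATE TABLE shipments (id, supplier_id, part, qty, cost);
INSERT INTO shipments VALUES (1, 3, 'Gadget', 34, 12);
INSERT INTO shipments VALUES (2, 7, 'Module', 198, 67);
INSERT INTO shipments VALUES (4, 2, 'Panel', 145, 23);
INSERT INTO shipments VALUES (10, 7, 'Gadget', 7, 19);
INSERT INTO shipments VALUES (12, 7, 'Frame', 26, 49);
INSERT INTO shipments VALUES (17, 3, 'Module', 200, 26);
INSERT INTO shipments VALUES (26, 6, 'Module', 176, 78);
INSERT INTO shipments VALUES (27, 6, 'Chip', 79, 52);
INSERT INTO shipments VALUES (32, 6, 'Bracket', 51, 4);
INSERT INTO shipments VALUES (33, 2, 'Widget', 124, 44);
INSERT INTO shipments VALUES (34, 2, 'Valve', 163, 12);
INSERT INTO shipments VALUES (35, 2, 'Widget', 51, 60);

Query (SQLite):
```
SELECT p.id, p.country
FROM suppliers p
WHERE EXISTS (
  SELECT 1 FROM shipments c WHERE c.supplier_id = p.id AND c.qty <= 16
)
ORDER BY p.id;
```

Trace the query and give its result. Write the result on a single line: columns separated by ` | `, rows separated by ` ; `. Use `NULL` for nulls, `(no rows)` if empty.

7 | Chile

For each suppliers row, check whether any shipments with matching supplier_id has qty <= 16.
Keep rows where that is true.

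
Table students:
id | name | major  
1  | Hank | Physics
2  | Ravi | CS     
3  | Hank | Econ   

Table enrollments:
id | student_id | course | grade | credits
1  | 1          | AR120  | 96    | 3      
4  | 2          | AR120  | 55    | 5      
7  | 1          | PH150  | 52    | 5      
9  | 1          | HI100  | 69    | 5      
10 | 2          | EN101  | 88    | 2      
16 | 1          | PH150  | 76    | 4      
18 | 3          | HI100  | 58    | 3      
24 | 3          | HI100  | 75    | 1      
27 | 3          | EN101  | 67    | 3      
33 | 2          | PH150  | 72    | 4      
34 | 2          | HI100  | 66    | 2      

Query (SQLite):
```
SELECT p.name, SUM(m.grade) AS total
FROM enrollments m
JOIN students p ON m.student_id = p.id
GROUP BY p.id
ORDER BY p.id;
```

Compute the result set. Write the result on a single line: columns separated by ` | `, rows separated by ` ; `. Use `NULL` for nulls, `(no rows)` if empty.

Join each enrollments row to its students via student_id.
Group joined rows by students.id; compute SUM(m.grade) per group.
  1: ids {1, 7, 9, 16} → SUM(m.grade)=293
  2: ids {4, 10, 33, 34} → SUM(m.grade)=281
  3: ids {18, 24, 27} → SUM(m.grade)=200

Hank | 293 ; Ravi | 281 ; Hank | 200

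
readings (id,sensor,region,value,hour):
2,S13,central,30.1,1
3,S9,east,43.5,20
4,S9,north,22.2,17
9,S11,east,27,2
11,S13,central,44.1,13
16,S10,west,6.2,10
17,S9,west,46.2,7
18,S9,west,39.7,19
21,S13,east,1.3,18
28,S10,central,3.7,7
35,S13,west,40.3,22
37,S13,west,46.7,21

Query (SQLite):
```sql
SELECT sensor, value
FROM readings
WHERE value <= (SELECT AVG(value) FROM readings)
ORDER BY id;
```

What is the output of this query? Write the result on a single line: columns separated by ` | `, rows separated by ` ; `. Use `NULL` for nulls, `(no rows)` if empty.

Scalar subquery: AVG(value) over all readings rows = 29.25.
Keep rows where value <= that value.

S9 | 22.2 ; S11 | 27 ; S10 | 6.2 ; S13 | 1.3 ; S10 | 3.7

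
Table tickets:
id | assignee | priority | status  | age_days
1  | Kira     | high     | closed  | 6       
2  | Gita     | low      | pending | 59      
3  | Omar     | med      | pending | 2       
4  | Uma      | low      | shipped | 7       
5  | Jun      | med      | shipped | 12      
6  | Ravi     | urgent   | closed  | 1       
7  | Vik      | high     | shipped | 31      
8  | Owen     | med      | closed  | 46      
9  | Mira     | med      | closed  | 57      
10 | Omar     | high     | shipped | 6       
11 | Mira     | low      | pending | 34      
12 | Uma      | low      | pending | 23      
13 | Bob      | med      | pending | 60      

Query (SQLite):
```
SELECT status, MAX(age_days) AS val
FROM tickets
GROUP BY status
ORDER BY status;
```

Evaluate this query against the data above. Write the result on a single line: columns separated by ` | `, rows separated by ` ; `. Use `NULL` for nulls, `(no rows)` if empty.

Partition tickets by status; compute MAX(age_days) within each group.
  closed: ids {1, 6, 8, 9} → MAX(age_days)=57
  pending: ids {2, 3, 11, 12, 13} → MAX(age_days)=60
  shipped: ids {4, 5, 7, 10} → MAX(age_days)=31

closed | 57 ; pending | 60 ; shipped | 31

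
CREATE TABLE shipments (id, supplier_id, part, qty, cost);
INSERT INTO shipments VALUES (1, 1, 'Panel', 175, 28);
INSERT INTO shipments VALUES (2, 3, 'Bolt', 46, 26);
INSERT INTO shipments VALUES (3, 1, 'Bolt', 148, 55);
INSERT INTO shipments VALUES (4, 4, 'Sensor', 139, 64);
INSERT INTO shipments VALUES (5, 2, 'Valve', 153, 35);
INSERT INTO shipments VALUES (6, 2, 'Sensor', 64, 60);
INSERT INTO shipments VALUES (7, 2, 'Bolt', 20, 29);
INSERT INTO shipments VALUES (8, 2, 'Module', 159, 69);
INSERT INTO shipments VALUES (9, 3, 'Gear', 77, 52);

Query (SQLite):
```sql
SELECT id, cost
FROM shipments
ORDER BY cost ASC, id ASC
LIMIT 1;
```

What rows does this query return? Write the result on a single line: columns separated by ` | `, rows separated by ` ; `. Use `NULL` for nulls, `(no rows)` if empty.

2 | 26

Sort by cost asc, tiebreak id asc: (26, id=2), (28, id=1), (29, id=7), (35, id=5) …. Take first 1.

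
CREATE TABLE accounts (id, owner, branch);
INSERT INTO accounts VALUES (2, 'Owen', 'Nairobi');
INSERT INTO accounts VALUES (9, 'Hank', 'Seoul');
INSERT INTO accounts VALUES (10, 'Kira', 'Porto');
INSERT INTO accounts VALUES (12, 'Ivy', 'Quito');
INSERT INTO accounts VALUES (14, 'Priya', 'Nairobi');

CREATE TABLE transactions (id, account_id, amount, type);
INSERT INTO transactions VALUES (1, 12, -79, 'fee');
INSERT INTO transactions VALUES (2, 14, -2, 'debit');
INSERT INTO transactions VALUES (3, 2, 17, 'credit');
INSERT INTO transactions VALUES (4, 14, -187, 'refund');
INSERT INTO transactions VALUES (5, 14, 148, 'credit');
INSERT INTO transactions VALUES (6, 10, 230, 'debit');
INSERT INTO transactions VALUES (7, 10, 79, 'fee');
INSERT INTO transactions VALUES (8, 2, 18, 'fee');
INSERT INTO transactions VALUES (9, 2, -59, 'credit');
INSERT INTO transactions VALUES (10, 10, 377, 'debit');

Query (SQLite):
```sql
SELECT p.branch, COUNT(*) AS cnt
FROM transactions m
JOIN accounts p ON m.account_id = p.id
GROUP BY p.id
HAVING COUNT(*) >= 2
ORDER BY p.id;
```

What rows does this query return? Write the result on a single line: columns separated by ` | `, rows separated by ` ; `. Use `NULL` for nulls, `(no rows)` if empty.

Join each transactions row to its accounts via account_id.
Group joined rows by accounts.id; compute COUNT(*) per group.
HAVING: keep groups with count ≥ 2.
  2: ids {3, 8, 9} → COUNT(*)=3
  10: ids {6, 7, 10} → COUNT(*)=3
  12: ids {1} → COUNT(*)=1
  14: ids {2, 4, 5} → COUNT(*)=3

Nairobi | 3 ; Porto | 3 ; Nairobi | 3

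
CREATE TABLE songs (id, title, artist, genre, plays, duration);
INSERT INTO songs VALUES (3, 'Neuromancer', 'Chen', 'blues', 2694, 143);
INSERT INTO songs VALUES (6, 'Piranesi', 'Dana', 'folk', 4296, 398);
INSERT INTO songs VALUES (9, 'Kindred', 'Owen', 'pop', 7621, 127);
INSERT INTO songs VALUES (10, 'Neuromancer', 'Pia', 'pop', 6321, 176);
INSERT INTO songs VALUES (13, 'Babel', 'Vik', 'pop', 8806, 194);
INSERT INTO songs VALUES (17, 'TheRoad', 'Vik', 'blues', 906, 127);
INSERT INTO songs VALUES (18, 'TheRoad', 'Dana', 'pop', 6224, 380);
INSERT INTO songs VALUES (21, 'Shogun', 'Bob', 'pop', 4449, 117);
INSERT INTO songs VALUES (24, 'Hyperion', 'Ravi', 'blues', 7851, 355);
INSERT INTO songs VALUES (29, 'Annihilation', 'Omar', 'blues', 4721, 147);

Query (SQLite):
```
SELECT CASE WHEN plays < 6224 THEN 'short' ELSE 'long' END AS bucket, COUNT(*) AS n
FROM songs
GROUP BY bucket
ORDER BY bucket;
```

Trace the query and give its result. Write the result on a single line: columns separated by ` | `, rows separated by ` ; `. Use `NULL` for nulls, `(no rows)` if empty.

long | 5 ; short | 5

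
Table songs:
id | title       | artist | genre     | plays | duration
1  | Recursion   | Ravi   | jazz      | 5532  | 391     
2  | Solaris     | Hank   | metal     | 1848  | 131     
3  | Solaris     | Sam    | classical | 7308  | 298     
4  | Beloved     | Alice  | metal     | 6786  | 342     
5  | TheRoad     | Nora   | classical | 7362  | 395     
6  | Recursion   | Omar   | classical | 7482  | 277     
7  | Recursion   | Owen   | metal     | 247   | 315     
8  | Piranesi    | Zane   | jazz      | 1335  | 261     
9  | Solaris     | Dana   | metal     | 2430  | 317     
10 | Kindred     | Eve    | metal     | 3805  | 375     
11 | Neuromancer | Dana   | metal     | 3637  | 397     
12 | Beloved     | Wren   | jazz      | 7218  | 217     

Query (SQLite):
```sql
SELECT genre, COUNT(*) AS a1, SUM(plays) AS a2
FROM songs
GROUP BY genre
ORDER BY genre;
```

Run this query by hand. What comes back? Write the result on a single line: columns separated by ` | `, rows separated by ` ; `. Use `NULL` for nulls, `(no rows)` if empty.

classical | 3 | 22152 ; jazz | 3 | 14085 ; metal | 6 | 18753

Group songs by genre.
Per group compute: COUNT(*), SUM(plays).
  classical: ids {3, 5, 6} → COUNT(*)=3, SUM(plays)=22152
  jazz: ids {1, 8, 12} → COUNT(*)=3, SUM(plays)=14085
  metal: ids {2, 4, 7, 9, 10, 11} → COUNT(*)=6, SUM(plays)=18753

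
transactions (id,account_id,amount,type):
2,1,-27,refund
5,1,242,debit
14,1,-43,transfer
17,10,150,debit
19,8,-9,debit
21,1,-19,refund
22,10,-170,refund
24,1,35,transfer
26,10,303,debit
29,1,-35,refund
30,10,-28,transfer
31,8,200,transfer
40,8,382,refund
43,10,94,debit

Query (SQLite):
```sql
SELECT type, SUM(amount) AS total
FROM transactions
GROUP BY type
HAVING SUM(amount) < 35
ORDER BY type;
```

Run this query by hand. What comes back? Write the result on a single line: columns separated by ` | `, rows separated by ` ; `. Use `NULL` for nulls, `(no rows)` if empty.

Partition transactions by type; compute SUM(amount) within each group.
HAVING: keep groups where SUM(amount) < 35.
  debit: ids {5, 17, 19, 26, 43} → SUM(amount)=780
  refund: ids {2, 21, 22, 29, 40} → SUM(amount)=131
  transfer: ids {14, 24, 30, 31} → SUM(amount)=164

(no rows)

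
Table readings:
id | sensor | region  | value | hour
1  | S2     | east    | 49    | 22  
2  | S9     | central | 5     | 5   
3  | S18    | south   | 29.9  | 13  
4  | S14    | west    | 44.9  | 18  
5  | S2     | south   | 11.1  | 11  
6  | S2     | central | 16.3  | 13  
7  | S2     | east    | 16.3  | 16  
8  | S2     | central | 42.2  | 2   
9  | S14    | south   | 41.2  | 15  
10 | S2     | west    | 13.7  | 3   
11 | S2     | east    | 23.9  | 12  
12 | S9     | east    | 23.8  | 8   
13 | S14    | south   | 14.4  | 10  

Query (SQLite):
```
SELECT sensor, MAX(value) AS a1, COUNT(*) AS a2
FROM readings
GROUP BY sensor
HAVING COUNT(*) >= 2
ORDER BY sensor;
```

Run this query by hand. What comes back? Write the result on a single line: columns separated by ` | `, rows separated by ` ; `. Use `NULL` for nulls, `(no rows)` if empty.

S14 | 44.9 | 3 ; S2 | 49 | 7 ; S9 | 23.8 | 2

Group readings by sensor.
Per group compute: MAX(value), COUNT(*).
HAVING: drop groups with fewer than 2 rows.
  S14: ids {4, 9, 13} → MAX(value)=44.9, COUNT(*)=3
  S18: ids {3} → MAX(value)=29.9, COUNT(*)=1
  S2: ids {1, 5, 6, 7, 8, 10, 11} → MAX(value)=49, COUNT(*)=7
  S9: ids {2, 12} → MAX(value)=23.8, COUNT(*)=2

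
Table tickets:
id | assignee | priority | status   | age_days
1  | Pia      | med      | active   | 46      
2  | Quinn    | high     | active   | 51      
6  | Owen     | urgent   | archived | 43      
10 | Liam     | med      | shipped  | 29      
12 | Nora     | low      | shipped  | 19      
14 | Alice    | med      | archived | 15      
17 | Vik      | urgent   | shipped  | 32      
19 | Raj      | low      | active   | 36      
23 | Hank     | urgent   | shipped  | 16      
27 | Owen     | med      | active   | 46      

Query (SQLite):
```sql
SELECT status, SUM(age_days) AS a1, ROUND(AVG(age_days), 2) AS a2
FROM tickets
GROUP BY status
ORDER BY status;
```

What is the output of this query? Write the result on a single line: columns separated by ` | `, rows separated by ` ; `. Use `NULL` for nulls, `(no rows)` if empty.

active | 179 | 44.75 ; archived | 58 | 29 ; shipped | 96 | 24

Group tickets by status.
Per group compute: SUM(age_days), ROUND(AVG(age_days), 2).
  active: ids {1, 2, 19, 27} → SUM(age_days)=179, ROUND(AVG(age_days), 2)=44.75
  archived: ids {6, 14} → SUM(age_days)=58, ROUND(AVG(age_days), 2)=29
  shipped: ids {10, 12, 17, 23} → SUM(age_days)=96, ROUND(AVG(age_days), 2)=24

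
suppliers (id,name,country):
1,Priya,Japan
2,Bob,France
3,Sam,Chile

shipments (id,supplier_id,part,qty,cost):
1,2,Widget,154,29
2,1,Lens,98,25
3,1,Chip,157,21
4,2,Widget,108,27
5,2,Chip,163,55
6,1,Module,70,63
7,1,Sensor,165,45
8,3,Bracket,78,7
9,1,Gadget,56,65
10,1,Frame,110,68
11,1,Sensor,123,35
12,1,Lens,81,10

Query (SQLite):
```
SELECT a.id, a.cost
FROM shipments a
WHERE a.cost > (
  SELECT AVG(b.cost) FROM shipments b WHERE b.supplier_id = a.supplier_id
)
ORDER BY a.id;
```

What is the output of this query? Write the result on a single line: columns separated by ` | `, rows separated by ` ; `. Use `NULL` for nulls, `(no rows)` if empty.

For each shipments row a, compute AVG(cost) over rows sharing a.supplier_id.
Keep row a if a.cost > that per-group AVG.
  supplier_id=1: AVG(cost) = 41.5
  supplier_id=2: AVG(cost) = 37.0
  supplier_id=3: AVG(cost) = 7.0

5 | 55 ; 6 | 63 ; 7 | 45 ; 9 | 65 ; 10 | 68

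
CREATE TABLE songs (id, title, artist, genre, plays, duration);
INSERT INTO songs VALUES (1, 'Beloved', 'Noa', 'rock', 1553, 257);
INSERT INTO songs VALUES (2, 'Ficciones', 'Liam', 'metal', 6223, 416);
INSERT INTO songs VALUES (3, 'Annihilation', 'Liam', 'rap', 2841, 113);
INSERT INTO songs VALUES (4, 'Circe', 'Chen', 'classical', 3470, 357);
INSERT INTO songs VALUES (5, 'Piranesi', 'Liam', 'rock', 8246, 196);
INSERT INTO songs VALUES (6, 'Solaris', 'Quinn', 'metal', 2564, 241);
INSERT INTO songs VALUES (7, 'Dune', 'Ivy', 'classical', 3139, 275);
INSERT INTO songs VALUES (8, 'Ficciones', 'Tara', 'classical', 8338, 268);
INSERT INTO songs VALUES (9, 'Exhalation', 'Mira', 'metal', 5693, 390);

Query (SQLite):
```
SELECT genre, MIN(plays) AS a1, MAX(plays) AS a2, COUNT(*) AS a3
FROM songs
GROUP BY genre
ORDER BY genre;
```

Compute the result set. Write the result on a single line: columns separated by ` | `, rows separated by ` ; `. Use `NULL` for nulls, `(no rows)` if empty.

Group songs by genre.
Per group compute: MIN(plays), MAX(plays), COUNT(*).
  classical: ids {4, 7, 8} → MIN(plays)=3139, MAX(plays)=8338, COUNT(*)=3
  metal: ids {2, 6, 9} → MIN(plays)=2564, MAX(plays)=6223, COUNT(*)=3
  rap: ids {3} → MIN(plays)=2841, MAX(plays)=2841, COUNT(*)=1
  rock: ids {1, 5} → MIN(plays)=1553, MAX(plays)=8246, COUNT(*)=2

classical | 3139 | 8338 | 3 ; metal | 2564 | 6223 | 3 ; rap | 2841 | 2841 | 1 ; rock | 1553 | 8246 | 2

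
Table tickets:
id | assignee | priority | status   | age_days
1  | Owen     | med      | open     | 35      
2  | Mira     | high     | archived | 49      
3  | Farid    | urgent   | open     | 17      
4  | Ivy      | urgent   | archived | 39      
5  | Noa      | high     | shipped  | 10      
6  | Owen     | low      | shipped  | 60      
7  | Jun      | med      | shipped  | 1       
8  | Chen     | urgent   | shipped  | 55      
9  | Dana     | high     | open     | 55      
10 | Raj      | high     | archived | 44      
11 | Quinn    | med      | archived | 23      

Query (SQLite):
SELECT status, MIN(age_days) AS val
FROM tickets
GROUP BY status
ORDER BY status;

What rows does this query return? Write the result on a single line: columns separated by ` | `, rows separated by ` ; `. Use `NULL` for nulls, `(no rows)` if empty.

Partition tickets by status; compute MIN(age_days) within each group.
  archived: ids {2, 4, 10, 11} → MIN(age_days)=23
  open: ids {1, 3, 9} → MIN(age_days)=17
  shipped: ids {5, 6, 7, 8} → MIN(age_days)=1

archived | 23 ; open | 17 ; shipped | 1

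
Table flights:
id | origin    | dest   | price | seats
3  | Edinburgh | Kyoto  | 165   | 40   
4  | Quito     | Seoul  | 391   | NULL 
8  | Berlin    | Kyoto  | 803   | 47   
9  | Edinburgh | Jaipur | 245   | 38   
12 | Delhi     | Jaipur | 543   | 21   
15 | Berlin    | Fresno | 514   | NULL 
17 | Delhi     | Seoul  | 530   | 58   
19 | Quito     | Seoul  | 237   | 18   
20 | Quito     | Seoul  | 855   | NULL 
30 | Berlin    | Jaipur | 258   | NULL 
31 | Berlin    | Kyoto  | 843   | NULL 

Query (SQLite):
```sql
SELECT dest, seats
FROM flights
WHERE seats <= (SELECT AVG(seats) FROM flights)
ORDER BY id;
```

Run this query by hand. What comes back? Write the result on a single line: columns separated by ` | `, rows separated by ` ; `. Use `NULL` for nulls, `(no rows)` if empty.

Jaipur | 21 ; Seoul | 18

Scalar subquery: AVG(seats) over all flights rows = 37.0.
Keep rows where seats <= that value.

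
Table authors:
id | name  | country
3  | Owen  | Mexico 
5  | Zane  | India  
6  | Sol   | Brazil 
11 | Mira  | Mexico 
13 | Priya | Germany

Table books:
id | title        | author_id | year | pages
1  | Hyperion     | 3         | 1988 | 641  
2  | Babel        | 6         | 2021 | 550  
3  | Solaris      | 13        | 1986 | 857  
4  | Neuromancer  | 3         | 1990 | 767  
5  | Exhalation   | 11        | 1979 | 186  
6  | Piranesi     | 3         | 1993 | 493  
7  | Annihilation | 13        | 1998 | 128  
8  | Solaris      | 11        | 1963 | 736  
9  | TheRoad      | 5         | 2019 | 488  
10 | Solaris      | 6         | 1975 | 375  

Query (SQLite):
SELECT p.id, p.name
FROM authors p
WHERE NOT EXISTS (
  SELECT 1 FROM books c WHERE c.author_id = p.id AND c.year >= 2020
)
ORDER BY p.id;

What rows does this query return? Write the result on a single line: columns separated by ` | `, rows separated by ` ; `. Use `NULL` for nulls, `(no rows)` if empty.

3 | Owen ; 5 | Zane ; 11 | Mira ; 13 | Priya

For each authors row, check whether any books with matching author_id has year >= 2020.
Keep rows where that is false.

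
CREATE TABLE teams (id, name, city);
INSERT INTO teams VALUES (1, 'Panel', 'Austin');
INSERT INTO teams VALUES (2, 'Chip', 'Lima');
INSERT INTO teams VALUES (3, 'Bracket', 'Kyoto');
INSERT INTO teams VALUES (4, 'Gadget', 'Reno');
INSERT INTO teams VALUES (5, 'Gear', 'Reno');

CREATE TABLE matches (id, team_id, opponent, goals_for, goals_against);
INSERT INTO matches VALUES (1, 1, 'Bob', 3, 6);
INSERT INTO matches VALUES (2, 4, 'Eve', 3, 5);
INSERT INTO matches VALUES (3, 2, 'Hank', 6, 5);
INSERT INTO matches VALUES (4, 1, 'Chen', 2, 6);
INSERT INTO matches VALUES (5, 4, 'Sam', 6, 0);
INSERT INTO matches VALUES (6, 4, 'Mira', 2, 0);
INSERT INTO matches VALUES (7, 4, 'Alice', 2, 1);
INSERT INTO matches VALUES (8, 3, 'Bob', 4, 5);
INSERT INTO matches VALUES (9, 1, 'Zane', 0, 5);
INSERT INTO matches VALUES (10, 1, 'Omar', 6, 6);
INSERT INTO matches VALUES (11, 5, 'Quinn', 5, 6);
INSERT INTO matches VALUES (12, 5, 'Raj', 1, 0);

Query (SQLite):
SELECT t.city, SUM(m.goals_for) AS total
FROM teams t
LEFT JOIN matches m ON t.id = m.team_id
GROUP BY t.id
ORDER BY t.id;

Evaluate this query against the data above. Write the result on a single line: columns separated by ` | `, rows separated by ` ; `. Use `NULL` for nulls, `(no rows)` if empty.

Austin | 11 ; Lima | 6 ; Kyoto | 4 ; Reno | 13 ; Reno | 6

LEFT JOIN keeps every teams row; unmatched ones get NULL for matches columns.
Group by teams.id and compute SUM(m.goals_for). SUM over an all-NULL group is NULL.
  1: ids {1, 4, 9, 10} → SUM(m.goals_for)=11
  2: ids {3} → SUM(m.goals_for)=6
  3: ids {8} → SUM(m.goals_for)=4
  4: ids {2, 5, 6, 7} → SUM(m.goals_for)=13
  5: ids {11, 12} → SUM(m.goals_for)=6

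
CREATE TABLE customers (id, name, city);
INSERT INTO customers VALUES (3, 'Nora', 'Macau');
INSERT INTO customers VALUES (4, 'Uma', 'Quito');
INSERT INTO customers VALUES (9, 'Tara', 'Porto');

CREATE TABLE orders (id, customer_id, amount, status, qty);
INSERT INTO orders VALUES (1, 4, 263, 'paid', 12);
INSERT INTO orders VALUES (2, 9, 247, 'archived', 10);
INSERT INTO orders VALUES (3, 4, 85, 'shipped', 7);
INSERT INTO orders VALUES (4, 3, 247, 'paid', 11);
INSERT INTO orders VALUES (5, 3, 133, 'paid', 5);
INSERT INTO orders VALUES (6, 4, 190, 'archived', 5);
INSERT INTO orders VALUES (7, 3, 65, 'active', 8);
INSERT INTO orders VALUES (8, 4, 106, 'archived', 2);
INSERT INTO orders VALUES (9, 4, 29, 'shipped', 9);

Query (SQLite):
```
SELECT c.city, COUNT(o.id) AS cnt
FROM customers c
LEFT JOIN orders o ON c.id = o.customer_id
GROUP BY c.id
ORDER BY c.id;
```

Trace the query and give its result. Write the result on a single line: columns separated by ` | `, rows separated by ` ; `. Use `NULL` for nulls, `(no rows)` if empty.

LEFT JOIN keeps every customers row; unmatched ones get NULL for orders columns.
Group by customers.id and compute COUNT(o.id). COUNT(col) of an all-NULL group is 0.
  3: ids {4, 5, 7} → COUNT(o.id)=3
  4: ids {1, 3, 6, 8, 9} → COUNT(o.id)=5
  9: ids {2} → COUNT(o.id)=1

Macau | 3 ; Quito | 5 ; Porto | 1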